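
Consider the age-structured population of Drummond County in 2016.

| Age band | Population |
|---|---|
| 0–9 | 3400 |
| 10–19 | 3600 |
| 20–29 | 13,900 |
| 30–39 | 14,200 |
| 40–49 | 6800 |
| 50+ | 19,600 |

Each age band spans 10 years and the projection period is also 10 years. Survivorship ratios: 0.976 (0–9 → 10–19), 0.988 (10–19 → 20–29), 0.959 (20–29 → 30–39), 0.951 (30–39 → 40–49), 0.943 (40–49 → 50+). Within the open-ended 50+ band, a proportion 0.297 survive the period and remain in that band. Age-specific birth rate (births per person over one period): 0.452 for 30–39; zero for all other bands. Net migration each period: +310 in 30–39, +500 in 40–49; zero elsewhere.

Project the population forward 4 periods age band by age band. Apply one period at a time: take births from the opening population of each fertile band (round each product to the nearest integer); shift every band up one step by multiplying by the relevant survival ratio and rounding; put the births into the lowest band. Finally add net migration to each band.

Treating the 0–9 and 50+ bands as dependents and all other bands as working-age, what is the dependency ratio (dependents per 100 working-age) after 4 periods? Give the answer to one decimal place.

60.3

(Bands numbered youngest = 1 to oldest = 6.)
After projecting period 1:
Births: 14200 * 0.452 = 6418
Band 2: 3400 * 0.976 = 3318
Band 3: 3600 * 0.988 = 3557
Band 4: 13900 * 0.959 = 13330
Band 5: 14200 * 0.951 = 13504
Band 6: 6800 * 0.943 + 19600 * 0.297 = 6412 + 5821 = 12233
Net migration: Band 4 + 310 → 13640; Band 5 + 500 → 14004
Giving 6418 / 3318 / 3557 / 13640 / 14004 / 12233.
After projecting period 2:
Births: 13640 * 0.452 = 6165
Band 2: 6418 * 0.976 = 6264
Band 3: 3318 * 0.988 = 3278
Band 4: 3557 * 0.959 = 3411
Band 5: 13640 * 0.951 = 12972
Band 6: 14004 * 0.943 + 12233 * 0.297 = 13206 + 3633 = 16839
Net migration: Band 4 + 310 → 3721; Band 5 + 500 → 13472
Giving 6165 / 6264 / 3278 / 3721 / 13472 / 16839.
After projecting period 3:
Births: 3721 * 0.452 = 1682
Band 2: 6165 * 0.976 = 6017
Band 3: 6264 * 0.988 = 6189
Band 4: 3278 * 0.959 = 3144
Band 5: 3721 * 0.951 = 3539
Band 6: 13472 * 0.943 + 16839 * 0.297 = 12704 + 5001 = 17705
Net migration: Band 4 + 310 → 3454; Band 5 + 500 → 4039
Giving 1682 / 6017 / 6189 / 3454 / 4039 / 17705.
After projecting period 4:
Births: 3454 * 0.452 = 1561
Band 2: 1682 * 0.976 = 1642
Band 3: 6017 * 0.988 = 5945
Band 4: 6189 * 0.959 = 5935
Band 5: 3454 * 0.951 = 3285
Band 6: 4039 * 0.943 + 17705 * 0.297 = 3809 + 5258 = 9067
Net migration: Band 4 + 310 → 6245; Band 5 + 500 → 3785
Giving 1561 / 1642 / 5945 / 6245 / 3785 / 9067.
Dependents (band 0–9 + band 50+) = 1561 + 9067 = 10628; working-age = 17617; ratio = 10628/17617 × 100 = 60.3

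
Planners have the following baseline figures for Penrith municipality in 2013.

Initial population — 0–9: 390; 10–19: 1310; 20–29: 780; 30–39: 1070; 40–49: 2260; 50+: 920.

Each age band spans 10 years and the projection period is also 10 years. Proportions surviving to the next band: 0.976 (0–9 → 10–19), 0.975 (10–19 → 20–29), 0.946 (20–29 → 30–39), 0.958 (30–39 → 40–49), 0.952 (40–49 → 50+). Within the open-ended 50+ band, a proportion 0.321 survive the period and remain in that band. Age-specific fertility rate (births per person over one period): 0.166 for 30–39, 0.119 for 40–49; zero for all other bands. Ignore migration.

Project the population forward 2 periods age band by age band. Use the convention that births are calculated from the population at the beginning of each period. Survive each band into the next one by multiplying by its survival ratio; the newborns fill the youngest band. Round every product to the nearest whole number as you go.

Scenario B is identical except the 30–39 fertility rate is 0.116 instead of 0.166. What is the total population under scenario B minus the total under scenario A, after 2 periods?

Period 1:
Births: 1070 * 0.166 = 178  |  2260 * 0.119 = 269 ⇒ total 447
10–19: 390 * 0.976 = 381
20–29: 1310 * 0.975 = 1277
30–39: 780 * 0.946 = 738
40–49: 1070 * 0.958 = 1025
50+: 2260 * 0.952 + 920 * 0.321 = 2152 + 295 = 2447
Population now: 0–9=447, 10–19=381, 20–29=1277, 30–39=738, 40–49=1025, 50+=2447
Period 2:
Births: 738 * 0.166 = 123  |  1025 * 0.119 = 122 ⇒ total 245
10–19: 447 * 0.976 = 436
20–29: 381 * 0.975 = 371
30–39: 1277 * 0.946 = 1208
40–49: 738 * 0.958 = 707
50+: 1025 * 0.952 + 2447 * 0.321 = 976 + 785 = 1761
Population now: 0–9=245, 10–19=436, 20–29=371, 30–39=1208, 40–49=707, 50+=1761
Scenario A total after 2 periods: 4728
Scenario B projection —
Period 1:
Births: 1070 * 0.116 = 124  |  2260 * 0.119 = 269 ⇒ total 393
10–19: 390 * 0.976 = 381
20–29: 1310 * 0.975 = 1277
30–39: 780 * 0.946 = 738
40–49: 1070 * 0.958 = 1025
50+: 2260 * 0.952 + 920 * 0.321 = 2152 + 295 = 2447
Population now: 0–9=393, 10–19=381, 20–29=1277, 30–39=738, 40–49=1025, 50+=2447
Period 2:
Births: 738 * 0.116 = 86  |  1025 * 0.119 = 122 ⇒ total 208
10–19: 393 * 0.976 = 384
20–29: 381 * 0.975 = 371
30–39: 1277 * 0.946 = 1208
40–49: 738 * 0.958 = 707
50+: 1025 * 0.952 + 2447 * 0.321 = 976 + 785 = 1761
Population now: 0–9=208, 10–19=384, 20–29=371, 30–39=1208, 40–49=707, 50+=1761
Scenario B total after 2 periods: 4639
Difference B − A = 4639 − 4728 = -89

-89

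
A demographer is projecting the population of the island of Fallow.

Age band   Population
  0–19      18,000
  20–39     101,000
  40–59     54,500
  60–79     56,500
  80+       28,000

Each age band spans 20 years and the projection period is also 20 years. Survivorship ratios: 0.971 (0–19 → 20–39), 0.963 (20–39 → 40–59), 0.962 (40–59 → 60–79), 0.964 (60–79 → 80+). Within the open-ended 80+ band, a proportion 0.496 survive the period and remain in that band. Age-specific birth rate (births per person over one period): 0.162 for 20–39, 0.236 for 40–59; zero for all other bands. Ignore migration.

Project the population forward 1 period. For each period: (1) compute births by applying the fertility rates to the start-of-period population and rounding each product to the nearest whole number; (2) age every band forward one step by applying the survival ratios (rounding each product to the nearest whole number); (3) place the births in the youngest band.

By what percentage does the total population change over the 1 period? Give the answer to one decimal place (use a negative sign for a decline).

Let band 1 be 0–19 through band 5 = 80+.
[period 1]
Births: 101000 * 0.162 = 16362, 54500 * 0.236 = 12862 → 29224
Band 2: 18000 * 0.971 = 17478
Band 3: 101000 * 0.963 = 97263
Band 4: 54500 * 0.962 = 52429
Band 5: 56500 * 0.964 + 28000 * 0.496 = 54466 + 13888 = 68354
Giving 29224 / 17478 / 97263 / 52429 / 68354.
Total: 258000 → 264748; change = 6748; percentage change = 2.6%

2.6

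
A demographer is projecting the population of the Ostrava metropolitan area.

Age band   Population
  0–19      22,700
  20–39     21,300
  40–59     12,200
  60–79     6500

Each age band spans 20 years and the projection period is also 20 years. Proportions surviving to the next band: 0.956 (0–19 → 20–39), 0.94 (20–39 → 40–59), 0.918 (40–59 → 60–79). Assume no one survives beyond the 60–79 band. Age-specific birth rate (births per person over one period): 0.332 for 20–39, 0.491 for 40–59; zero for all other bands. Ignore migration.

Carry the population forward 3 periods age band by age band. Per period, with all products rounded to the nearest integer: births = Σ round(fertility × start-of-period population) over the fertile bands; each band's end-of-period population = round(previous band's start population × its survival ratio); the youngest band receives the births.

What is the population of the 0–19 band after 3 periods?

14162

(Bands numbered youngest = 1 to oldest = 4.)
— Period 1 —
Births: 21300 × 0.332 = 7072 ; 12200 × 0.491 = 5990 ⇒ total 13062
Band 2: 22700 × 0.956 = 21701
Band 3: 21300 × 0.94 = 20022
Band 4: 12200 × 0.918 = 11200
End of period: [13062, 21701, 20022, 11200]
— Period 2 —
Births: 21701 × 0.332 = 7205 ; 20022 × 0.491 = 9831 ⇒ total 17036
Band 2: 13062 × 0.956 = 12487
Band 3: 21701 × 0.94 = 20399
Band 4: 20022 × 0.918 = 18380
End of period: [17036, 12487, 20399, 18380]
— Period 3 —
Births: 12487 × 0.332 = 4146 ; 20399 × 0.491 = 10016 ⇒ total 14162
Band 2: 17036 × 0.956 = 16286
Band 3: 12487 × 0.94 = 11738
Band 4: 20399 × 0.918 = 18726
End of period: [14162, 16286, 11738, 18726]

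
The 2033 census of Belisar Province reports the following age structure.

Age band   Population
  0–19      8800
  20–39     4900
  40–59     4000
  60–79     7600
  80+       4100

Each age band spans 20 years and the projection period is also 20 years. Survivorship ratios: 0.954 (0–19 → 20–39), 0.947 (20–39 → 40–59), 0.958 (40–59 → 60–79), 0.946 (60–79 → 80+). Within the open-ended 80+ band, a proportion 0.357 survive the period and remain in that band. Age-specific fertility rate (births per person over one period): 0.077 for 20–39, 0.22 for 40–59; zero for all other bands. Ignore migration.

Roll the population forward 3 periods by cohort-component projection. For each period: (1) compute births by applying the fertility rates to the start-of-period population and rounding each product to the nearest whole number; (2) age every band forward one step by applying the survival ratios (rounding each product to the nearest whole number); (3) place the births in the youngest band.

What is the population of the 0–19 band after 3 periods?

1841

Period 1.
Births: 4900 × 0.077 = 377  |  4000 × 0.22 = 880 → total 1257
20–39: 8800 × 0.954 = 8395
40–59: 4900 × 0.947 = 4640
60–79: 4000 × 0.958 = 3832
80+: 7600 × 0.946 + 4100 × 0.357 = 7190 + 1464 = 8654
Giving 1257 / 8395 / 4640 / 3832 / 8654.
Period 2.
Births: 8395 × 0.077 = 646  |  4640 × 0.22 = 1021 → total 1667
20–39: 1257 × 0.954 = 1199
40–59: 8395 × 0.947 = 7950
60–79: 4640 × 0.958 = 4445
80+: 3832 × 0.946 + 8654 × 0.357 = 3625 + 3089 = 6714
Giving 1667 / 1199 / 7950 / 4445 / 6714.
Period 3.
Births: 1199 × 0.077 = 92  |  7950 × 0.22 = 1749 → total 1841
20–39: 1667 × 0.954 = 1590
40–59: 1199 × 0.947 = 1135
60–79: 7950 × 0.958 = 7616
80+: 4445 × 0.946 + 6714 × 0.357 = 4205 + 2397 = 6602
Giving 1841 / 1590 / 1135 / 7616 / 6602.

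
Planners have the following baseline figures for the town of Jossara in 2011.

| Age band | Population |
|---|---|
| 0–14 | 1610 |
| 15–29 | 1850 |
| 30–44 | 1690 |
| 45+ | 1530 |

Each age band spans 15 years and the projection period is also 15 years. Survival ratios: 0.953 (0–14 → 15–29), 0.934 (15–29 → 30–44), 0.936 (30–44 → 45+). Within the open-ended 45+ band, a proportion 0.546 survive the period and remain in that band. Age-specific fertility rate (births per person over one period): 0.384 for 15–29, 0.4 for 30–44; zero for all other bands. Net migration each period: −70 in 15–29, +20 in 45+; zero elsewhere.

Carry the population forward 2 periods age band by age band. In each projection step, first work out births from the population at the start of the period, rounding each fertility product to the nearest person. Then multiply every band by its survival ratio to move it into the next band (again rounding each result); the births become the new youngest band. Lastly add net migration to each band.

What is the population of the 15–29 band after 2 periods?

1251

— Period 1 —
Births: 1850 * 0.384 = 710, 1690 * 0.4 = 676 → total 1386
15–29: 1610 * 0.953 = 1534
30–44: 1850 * 0.934 = 1728
45+: 1690 * 0.936 + 1530 * 0.546 = 1582 + 835 = 2417
Net migration: 15–29 − 70 → 1464; 45+ + 20 → 2437
End of period: [1386, 1464, 1728, 2437]
— Period 2 —
Births: 1464 * 0.384 = 562, 1728 * 0.4 = 691 → total 1253
15–29: 1386 * 0.953 = 1321
30–44: 1464 * 0.934 = 1367
45+: 1728 * 0.936 + 2437 * 0.546 = 1617 + 1331 = 2948
Net migration: 15–29 − 70 → 1251; 45+ + 20 → 2968
End of period: [1253, 1251, 1367, 2968]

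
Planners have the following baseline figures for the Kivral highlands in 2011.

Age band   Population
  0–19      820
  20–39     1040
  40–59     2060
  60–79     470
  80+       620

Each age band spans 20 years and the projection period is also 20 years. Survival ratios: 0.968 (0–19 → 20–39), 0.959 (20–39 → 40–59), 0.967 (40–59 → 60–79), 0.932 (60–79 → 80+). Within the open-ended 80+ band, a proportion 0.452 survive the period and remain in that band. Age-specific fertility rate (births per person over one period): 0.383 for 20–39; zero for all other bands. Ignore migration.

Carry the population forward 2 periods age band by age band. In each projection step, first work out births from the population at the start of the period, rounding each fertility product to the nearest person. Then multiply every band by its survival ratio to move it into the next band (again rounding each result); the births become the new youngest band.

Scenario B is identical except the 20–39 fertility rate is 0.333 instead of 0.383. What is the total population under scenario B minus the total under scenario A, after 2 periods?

Call the groups 1 to 5, youngest first.
After projecting period 1:
Births: 1040 × 0.383 = 398
Group 2: 820 × 0.968 = 794
Group 3: 1040 × 0.959 = 997
Group 4: 2060 × 0.967 = 1992
Group 5: 470 × 0.932 + 620 × 0.452 = 438 + 280 = 718
Giving 398 / 794 / 997 / 1992 / 718.
After projecting period 2:
Births: 794 × 0.383 = 304
Group 2: 398 × 0.968 = 385
Group 3: 794 × 0.959 = 761
Group 4: 997 × 0.967 = 964
Group 5: 1992 × 0.932 + 718 × 0.452 = 1857 + 325 = 2182
Giving 304 / 385 / 761 / 964 / 2182.
Scenario A total after 2 periods: 4596
Scenario B projection —
After projecting period 1:
Births: 1040 × 0.333 = 346
Group 2: 820 × 0.968 = 794
Group 3: 1040 × 0.959 = 997
Group 4: 2060 × 0.967 = 1992
Group 5: 470 × 0.932 + 620 × 0.452 = 438 + 280 = 718
Giving 346 / 794 / 997 / 1992 / 718.
After projecting period 2:
Births: 794 × 0.333 = 264
Group 2: 346 × 0.968 = 335
Group 3: 794 × 0.959 = 761
Group 4: 997 × 0.967 = 964
Group 5: 1992 × 0.932 + 718 × 0.452 = 1857 + 325 = 2182
Giving 264 / 335 / 761 / 964 / 2182.
Scenario B total after 2 periods: 4506
Difference B − A = 4506 − 4596 = -90

-90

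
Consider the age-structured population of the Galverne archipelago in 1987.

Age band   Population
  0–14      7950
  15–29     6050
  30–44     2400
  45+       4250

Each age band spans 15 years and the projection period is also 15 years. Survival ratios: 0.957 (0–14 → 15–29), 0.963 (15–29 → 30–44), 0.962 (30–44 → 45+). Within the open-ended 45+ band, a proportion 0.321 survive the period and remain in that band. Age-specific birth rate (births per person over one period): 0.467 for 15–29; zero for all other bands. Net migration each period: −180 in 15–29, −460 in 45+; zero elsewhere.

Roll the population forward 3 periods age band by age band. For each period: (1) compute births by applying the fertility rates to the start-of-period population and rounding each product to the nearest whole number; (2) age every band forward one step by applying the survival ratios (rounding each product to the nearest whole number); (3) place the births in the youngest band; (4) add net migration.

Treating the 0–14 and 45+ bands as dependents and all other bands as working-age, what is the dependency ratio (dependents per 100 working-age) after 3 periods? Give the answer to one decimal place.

After projecting period 1:
Births: 6050 × 0.467 = 2825
15–29: 7950 × 0.957 = 7608
30–44: 6050 × 0.963 = 5826
45+: 2400 × 0.962 + 4250 × 0.321 = 2309 + 1364 = 3673
Net migration: 15–29 − 180 → 7428; 45+ − 460 → 3213
Population now: 0–14=2825, 15–29=7428, 30–44=5826, 45+=3213
After projecting period 2:
Births: 7428 × 0.467 = 3469
15–29: 2825 × 0.957 = 2704
30–44: 7428 × 0.963 = 7153
45+: 5826 × 0.962 + 3213 × 0.321 = 5605 + 1031 = 6636
Net migration: 15–29 − 180 → 2524; 45+ − 460 → 6176
Population now: 0–14=3469, 15–29=2524, 30–44=7153, 45+=6176
After projecting period 3:
Births: 2524 × 0.467 = 1179
15–29: 3469 × 0.957 = 3320
30–44: 2524 × 0.963 = 2431
45+: 7153 × 0.962 + 6176 × 0.321 = 6881 + 1982 = 8863
Net migration: 15–29 − 180 → 3140; 45+ − 460 → 8403
Population now: 0–14=1179, 15–29=3140, 30–44=2431, 45+=8403
Dependents (band 0–14 + band 45+) = 1179 + 8403 = 9582; working-age = 5571; ratio = 9582/5571 × 100 = 172.0

172.0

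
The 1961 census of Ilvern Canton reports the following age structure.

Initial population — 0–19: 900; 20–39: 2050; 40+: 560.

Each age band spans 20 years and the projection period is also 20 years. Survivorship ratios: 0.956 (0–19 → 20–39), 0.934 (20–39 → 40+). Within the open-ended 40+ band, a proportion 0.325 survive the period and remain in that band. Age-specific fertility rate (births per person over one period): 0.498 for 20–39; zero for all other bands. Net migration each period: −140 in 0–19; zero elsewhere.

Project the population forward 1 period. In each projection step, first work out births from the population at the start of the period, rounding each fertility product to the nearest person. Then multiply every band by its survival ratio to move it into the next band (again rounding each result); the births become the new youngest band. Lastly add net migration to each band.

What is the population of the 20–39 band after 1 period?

860

Numbering the bands 1..3 from youngest to oldest:
— Period 1 —
Births: 2050 * 0.498 = 1021
Band 2: 900 * 0.956 = 860
Band 3: 2050 * 0.934 + 560 * 0.325 = 1915 + 182 = 2097
Net migration: Band 1 − 140 → 881
Population now: 0–19=881, 20–39=860, 40+=2097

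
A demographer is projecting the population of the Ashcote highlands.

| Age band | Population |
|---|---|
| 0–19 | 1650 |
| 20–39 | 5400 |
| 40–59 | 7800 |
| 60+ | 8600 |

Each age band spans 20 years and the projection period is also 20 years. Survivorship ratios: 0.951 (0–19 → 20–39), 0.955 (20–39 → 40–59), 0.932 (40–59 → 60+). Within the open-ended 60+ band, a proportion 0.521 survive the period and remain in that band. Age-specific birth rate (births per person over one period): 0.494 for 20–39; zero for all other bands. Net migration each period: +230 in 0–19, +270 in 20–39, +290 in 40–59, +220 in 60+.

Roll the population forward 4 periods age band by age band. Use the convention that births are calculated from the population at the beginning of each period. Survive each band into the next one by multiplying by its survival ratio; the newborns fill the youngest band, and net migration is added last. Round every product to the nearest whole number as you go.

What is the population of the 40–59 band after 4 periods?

Period 1:
Births: 5400 * 0.494 = 2668
20–39: 1650 * 0.951 = 1569
40–59: 5400 * 0.955 = 5157
60+: 7800 * 0.932 + 8600 * 0.521 = 7270 + 4481 = 11751
Net migration: 0–19 + 230 → 2898; 20–39 + 270 → 1839; 40–59 + 290 → 5447; 60+ + 220 → 11971
End of period: [2898, 1839, 5447, 11971]
Period 2:
Births: 1839 * 0.494 = 908
20–39: 2898 * 0.951 = 2756
40–59: 1839 * 0.955 = 1756
60+: 5447 * 0.932 + 11971 * 0.521 = 5077 + 6237 = 11314
Net migration: 0–19 + 230 → 1138; 20–39 + 270 → 3026; 40–59 + 290 → 2046; 60+ + 220 → 11534
End of period: [1138, 3026, 2046, 11534]
Period 3:
Births: 3026 * 0.494 = 1495
20–39: 1138 * 0.951 = 1082
40–59: 3026 * 0.955 = 2890
60+: 2046 * 0.932 + 11534 * 0.521 = 1907 + 6009 = 7916
Net migration: 0–19 + 230 → 1725; 20–39 + 270 → 1352; 40–59 + 290 → 3180; 60+ + 220 → 8136
End of period: [1725, 1352, 3180, 8136]
Period 4:
Births: 1352 * 0.494 = 668
20–39: 1725 * 0.951 = 1640
40–59: 1352 * 0.955 = 1291
60+: 3180 * 0.932 + 8136 * 0.521 = 2964 + 4239 = 7203
Net migration: 0–19 + 230 → 898; 20–39 + 270 → 1910; 40–59 + 290 → 1581; 60+ + 220 → 7423
End of period: [898, 1910, 1581, 7423]

1581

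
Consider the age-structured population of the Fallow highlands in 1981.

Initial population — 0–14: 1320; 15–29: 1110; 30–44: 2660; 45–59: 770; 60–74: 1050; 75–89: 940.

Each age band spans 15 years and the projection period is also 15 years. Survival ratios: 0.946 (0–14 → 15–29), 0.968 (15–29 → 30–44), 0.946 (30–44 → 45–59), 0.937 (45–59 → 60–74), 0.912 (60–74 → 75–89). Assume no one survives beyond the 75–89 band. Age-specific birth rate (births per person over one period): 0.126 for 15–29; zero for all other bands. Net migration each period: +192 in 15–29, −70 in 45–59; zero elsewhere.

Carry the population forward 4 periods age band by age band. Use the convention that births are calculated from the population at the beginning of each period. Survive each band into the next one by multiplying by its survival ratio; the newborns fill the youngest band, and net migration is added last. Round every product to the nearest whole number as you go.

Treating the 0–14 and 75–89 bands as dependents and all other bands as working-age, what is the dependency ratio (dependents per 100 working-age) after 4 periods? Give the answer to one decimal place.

43.1

Let group 1 be 0–14 through group 6 = 75–89.
After projecting period 1:
Births: 1110 × 0.126 = 140
Group 2: 1320 × 0.946 = 1249
Group 3: 1110 × 0.968 = 1074
Group 4: 2660 × 0.946 = 2516
Group 5: 770 × 0.937 = 721
Group 6: 1050 × 0.912 = 958
Net migration: Group 2 + 192 → 1441; Group 4 − 70 → 2446
Population now: 0–14=140, 15–29=1441, 30–44=1074, 45–59=2446, 60–74=721, 75–89=958
After projecting period 2:
Births: 1441 × 0.126 = 182
Group 2: 140 × 0.946 = 132
Group 3: 1441 × 0.968 = 1395
Group 4: 1074 × 0.946 = 1016
Group 5: 2446 × 0.937 = 2292
Group 6: 721 × 0.912 = 658
Net migration: Group 2 + 192 → 324; Group 4 − 70 → 946
Population now: 0–14=182, 15–29=324, 30–44=1395, 45–59=946, 60–74=2292, 75–89=658
After projecting period 3:
Births: 324 × 0.126 = 41
Group 2: 182 × 0.946 = 172
Group 3: 324 × 0.968 = 314
Group 4: 1395 × 0.946 = 1320
Group 5: 946 × 0.937 = 886
Group 6: 2292 × 0.912 = 2090
Net migration: Group 2 + 192 → 364; Group 4 − 70 → 1250
Population now: 0–14=41, 15–29=364, 30–44=314, 45–59=1250, 60–74=886, 75–89=2090
After projecting period 4:
Births: 364 × 0.126 = 46
Group 2: 41 × 0.946 = 39
Group 3: 364 × 0.968 = 352
Group 4: 314 × 0.946 = 297
Group 5: 1250 × 0.937 = 1171
Group 6: 886 × 0.912 = 808
Net migration: Group 2 + 192 → 231; Group 4 − 70 → 227
Population now: 0–14=46, 15–29=231, 30–44=352, 45–59=227, 60–74=1171, 75–89=808
Dependents (band 0–14 + band 75–89) = 46 + 808 = 854; working-age = 1981; ratio = 854/1981 × 100 = 43.1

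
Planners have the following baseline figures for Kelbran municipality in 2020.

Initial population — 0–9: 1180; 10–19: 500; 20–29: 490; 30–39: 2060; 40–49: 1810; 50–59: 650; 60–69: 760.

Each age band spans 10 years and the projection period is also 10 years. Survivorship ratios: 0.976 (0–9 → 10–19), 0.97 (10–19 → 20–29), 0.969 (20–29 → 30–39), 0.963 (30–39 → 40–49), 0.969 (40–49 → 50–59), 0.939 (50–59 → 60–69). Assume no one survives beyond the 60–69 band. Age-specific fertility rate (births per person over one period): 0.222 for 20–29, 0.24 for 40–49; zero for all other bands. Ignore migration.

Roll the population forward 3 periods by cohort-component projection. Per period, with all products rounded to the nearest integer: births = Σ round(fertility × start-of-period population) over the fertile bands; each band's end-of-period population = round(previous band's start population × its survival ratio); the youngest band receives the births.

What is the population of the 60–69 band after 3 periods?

After projecting period 1:
Births: 490 × 0.222 = 109 ; 1810 × 0.24 = 434 → 543
10–19: 1180 × 0.976 = 1152
20–29: 500 × 0.97 = 485
30–39: 490 × 0.969 = 475
40–49: 2060 × 0.963 = 1984
50–59: 1810 × 0.969 = 1754
60–69: 650 × 0.939 = 610
→ [543, 1152, 485, 475, 1984, 1754, 610]
After projecting period 2:
Births: 485 × 0.222 = 108 ; 1984 × 0.24 = 476 → 584
10–19: 543 × 0.976 = 530
20–29: 1152 × 0.97 = 1117
30–39: 485 × 0.969 = 470
40–49: 475 × 0.963 = 457
50–59: 1984 × 0.969 = 1922
60–69: 1754 × 0.939 = 1647
→ [584, 530, 1117, 470, 457, 1922, 1647]
After projecting period 3:
Births: 1117 × 0.222 = 248 ; 457 × 0.24 = 110 → 358
10–19: 584 × 0.976 = 570
20–29: 530 × 0.97 = 514
30–39: 1117 × 0.969 = 1082
40–49: 470 × 0.963 = 453
50–59: 457 × 0.969 = 443
60–69: 1922 × 0.939 = 1805
→ [358, 570, 514, 1082, 453, 443, 1805]

1805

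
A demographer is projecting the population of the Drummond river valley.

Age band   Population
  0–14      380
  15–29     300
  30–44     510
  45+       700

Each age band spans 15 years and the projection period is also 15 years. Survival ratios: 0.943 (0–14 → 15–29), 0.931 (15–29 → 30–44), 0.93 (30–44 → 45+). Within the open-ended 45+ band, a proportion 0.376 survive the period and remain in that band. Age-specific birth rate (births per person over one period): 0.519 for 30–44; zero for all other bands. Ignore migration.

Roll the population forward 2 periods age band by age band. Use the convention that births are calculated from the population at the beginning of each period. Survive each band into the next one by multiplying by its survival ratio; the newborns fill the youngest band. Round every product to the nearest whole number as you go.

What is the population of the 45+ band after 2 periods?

After projecting period 1:
Births: 510 × 0.519 = 265
15–29: 380 × 0.943 = 358
30–44: 300 × 0.931 = 279
45+: 510 × 0.93 + 700 × 0.376 = 474 + 263 = 737
Giving 265 / 358 / 279 / 737.
After projecting period 2:
Births: 279 × 0.519 = 145
15–29: 265 × 0.943 = 250
30–44: 358 × 0.931 = 333
45+: 279 × 0.93 + 737 × 0.376 = 259 + 277 = 536
Giving 145 / 250 / 333 / 536.

536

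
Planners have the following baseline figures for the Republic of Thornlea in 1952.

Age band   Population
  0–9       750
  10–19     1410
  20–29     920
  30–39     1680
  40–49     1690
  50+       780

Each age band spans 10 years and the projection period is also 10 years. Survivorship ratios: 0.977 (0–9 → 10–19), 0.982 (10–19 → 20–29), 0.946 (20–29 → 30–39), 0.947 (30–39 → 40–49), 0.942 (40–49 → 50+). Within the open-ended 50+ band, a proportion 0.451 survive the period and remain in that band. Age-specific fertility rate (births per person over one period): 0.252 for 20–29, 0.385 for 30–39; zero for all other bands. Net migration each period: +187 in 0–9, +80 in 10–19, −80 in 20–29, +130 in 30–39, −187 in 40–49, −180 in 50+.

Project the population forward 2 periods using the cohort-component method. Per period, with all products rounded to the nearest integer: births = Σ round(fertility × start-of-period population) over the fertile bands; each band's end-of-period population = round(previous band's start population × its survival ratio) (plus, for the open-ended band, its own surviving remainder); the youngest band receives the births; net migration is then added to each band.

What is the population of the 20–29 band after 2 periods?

[period 1]
Births: 920 × 0.252 = 232  |  1680 × 0.385 = 647 ⇒ total 879
10–19: 750 × 0.977 = 733
20–29: 1410 × 0.982 = 1385
30–39: 920 × 0.946 = 870
40–49: 1680 × 0.947 = 1591
50+: 1690 × 0.942 + 780 × 0.451 = 1592 + 352 = 1944
Net migration: 0–9 + 187 → 1066; 10–19 + 80 → 813; 20–29 − 80 → 1305; 30–39 + 130 → 1000; 40–49 − 187 → 1404; 50+ − 180 → 1764
End of period: [1066, 813, 1305, 1000, 1404, 1764]
[period 2]
Births: 1305 × 0.252 = 329  |  1000 × 0.385 = 385 ⇒ total 714
10–19: 1066 × 0.977 = 1041
20–29: 813 × 0.982 = 798
30–39: 1305 × 0.946 = 1235
40–49: 1000 × 0.947 = 947
50+: 1404 × 0.942 + 1764 × 0.451 = 1323 + 796 = 2119
Net migration: 0–9 + 187 → 901; 10–19 + 80 → 1121; 20–29 − 80 → 718; 30–39 + 130 → 1365; 40–49 − 187 → 760; 50+ − 180 → 1939
End of period: [901, 1121, 718, 1365, 760, 1939]

718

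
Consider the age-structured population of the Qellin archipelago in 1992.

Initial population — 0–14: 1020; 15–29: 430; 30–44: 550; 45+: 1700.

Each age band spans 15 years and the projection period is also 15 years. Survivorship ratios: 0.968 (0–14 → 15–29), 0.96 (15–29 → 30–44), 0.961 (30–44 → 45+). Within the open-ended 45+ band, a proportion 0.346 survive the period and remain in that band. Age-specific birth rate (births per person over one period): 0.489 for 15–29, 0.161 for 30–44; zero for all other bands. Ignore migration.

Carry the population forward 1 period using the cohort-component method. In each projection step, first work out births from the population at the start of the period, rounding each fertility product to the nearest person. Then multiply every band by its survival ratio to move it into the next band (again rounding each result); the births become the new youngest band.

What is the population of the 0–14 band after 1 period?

Period 1.
Births: 430 × 0.489 = 210, 550 × 0.161 = 89 ⇒ total 299
15–29: 1020 × 0.968 = 987
30–44: 430 × 0.96 = 413
45+: 550 × 0.961 + 1700 × 0.346 = 529 + 588 = 1117
→ [299, 987, 413, 1117]

299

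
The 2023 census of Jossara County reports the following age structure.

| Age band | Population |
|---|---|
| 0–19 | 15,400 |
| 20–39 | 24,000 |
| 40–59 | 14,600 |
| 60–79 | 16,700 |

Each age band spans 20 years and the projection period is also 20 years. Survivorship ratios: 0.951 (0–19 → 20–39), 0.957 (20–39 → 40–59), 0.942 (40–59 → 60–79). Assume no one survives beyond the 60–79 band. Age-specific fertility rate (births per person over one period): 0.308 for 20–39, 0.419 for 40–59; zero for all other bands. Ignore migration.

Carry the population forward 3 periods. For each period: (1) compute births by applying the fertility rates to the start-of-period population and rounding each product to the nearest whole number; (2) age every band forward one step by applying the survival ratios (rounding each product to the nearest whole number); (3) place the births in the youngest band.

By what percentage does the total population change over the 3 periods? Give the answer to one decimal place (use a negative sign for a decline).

-31.0

After projecting period 1:
Births: 24000 × 0.308 = 7392, 14600 × 0.419 = 6117 — total 13509
20–39: 15400 × 0.951 = 14645
40–59: 24000 × 0.957 = 22968
60–79: 14600 × 0.942 = 13753
Giving 13509 / 14645 / 22968 / 13753.
After projecting period 2:
Births: 14645 × 0.308 = 4511, 22968 × 0.419 = 9624 — total 14135
20–39: 13509 × 0.951 = 12847
40–59: 14645 × 0.957 = 14015
60–79: 22968 × 0.942 = 21636
Giving 14135 / 12847 / 14015 / 21636.
After projecting period 3:
Births: 12847 × 0.308 = 3957, 14015 × 0.419 = 5872 — total 9829
20–39: 14135 × 0.951 = 13442
40–59: 12847 × 0.957 = 12295
60–79: 14015 × 0.942 = 13202
Giving 9829 / 13442 / 12295 / 13202.
Total: 70700 → 48768; change = -21932; percentage change = -31.0%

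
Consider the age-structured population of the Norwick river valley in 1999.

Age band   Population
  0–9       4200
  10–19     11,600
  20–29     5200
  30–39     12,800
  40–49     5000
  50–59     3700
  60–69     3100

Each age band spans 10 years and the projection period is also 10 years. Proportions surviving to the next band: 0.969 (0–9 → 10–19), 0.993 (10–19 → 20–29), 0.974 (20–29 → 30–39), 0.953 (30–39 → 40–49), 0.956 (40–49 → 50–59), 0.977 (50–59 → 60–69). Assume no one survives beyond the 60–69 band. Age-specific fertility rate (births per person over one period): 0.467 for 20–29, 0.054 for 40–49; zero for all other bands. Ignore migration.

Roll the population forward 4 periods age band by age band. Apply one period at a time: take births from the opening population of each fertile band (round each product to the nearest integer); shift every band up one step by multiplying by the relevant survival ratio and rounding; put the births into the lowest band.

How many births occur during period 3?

2149

Let band 1 be 0–9 through band 7 = 60–69.
Period 1.
Births: 5200 × 0.467 = 2428, 5000 × 0.054 = 270 — total 2698
Band 2: 4200 × 0.969 = 4070
Band 3: 11600 × 0.993 = 11519
Band 4: 5200 × 0.974 = 5065
Band 5: 12800 × 0.953 = 12198
Band 6: 5000 × 0.956 = 4780
Band 7: 3700 × 0.977 = 3615
→ [2698, 4070, 11519, 5065, 12198, 4780, 3615]
Period 2.
Births: 11519 × 0.467 = 5379, 12198 × 0.054 = 659 — total 6038
Band 2: 2698 × 0.969 = 2614
Band 3: 4070 × 0.993 = 4042
Band 4: 11519 × 0.974 = 11220
Band 5: 5065 × 0.953 = 4827
Band 6: 12198 × 0.956 = 11661
Band 7: 4780 × 0.977 = 4670
→ [6038, 2614, 4042, 11220, 4827, 11661, 4670]
Period 3.
Births: 4042 × 0.467 = 1888, 4827 × 0.054 = 261 — total 2149
Band 2: 6038 × 0.969 = 5851
Band 3: 2614 × 0.993 = 2596
Band 4: 4042 × 0.974 = 3937
Band 5: 11220 × 0.953 = 10693
Band 6: 4827 × 0.956 = 4615
Band 7: 11661 × 0.977 = 11393
→ [2149, 5851, 2596, 3937, 10693, 4615, 11393]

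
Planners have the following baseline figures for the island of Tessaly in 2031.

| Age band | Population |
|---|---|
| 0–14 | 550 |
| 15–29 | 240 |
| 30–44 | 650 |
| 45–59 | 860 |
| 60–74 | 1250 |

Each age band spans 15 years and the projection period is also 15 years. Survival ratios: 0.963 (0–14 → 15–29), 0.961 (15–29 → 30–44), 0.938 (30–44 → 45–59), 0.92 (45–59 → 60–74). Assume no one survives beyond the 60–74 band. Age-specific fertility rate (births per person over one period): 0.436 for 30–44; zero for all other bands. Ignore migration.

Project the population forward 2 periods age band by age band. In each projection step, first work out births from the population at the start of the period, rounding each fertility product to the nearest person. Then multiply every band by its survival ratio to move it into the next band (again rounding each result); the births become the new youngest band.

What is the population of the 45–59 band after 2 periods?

Period 1.
Births: 650 × 0.436 = 283
15–29: 550 × 0.963 = 530
30–44: 240 × 0.961 = 231
45–59: 650 × 0.938 = 610
60–74: 860 × 0.92 = 791
Giving 283 / 530 / 231 / 610 / 791.
Period 2.
Births: 231 × 0.436 = 101
15–29: 283 × 0.963 = 273
30–44: 530 × 0.961 = 509
45–59: 231 × 0.938 = 217
60–74: 610 × 0.92 = 561
Giving 101 / 273 / 509 / 217 / 561.

217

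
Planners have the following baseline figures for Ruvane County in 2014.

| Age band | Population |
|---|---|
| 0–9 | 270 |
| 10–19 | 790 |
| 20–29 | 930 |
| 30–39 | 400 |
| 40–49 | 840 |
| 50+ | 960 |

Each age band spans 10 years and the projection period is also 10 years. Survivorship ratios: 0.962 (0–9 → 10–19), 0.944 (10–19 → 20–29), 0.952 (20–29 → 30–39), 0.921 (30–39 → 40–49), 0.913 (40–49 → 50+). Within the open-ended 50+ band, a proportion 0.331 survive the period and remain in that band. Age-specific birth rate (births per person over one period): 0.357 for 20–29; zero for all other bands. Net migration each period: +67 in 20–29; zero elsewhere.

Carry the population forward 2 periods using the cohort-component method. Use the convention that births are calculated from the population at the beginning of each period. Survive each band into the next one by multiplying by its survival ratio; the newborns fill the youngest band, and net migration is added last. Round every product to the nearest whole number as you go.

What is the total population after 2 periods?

[period 1]
Births: 930 * 0.357 = 332
10–19: 270 * 0.962 = 260
20–29: 790 * 0.944 = 746
30–39: 930 * 0.952 = 885
40–49: 400 * 0.921 = 368
50+: 840 * 0.913 + 960 * 0.331 = 767 + 318 = 1085
Net migration: 20–29 + 67 → 813
→ [332, 260, 813, 885, 368, 1085]
[period 2]
Births: 813 * 0.357 = 290
10–19: 332 * 0.962 = 319
20–29: 260 * 0.944 = 245
30–39: 813 * 0.952 = 774
40–49: 885 * 0.921 = 815
50+: 368 * 0.913 + 1085 * 0.331 = 336 + 359 = 695
Net migration: 20–29 + 67 → 312
→ [290, 319, 312, 774, 815, 695]
Total after period 2: 290 + 319 + 312 + 774 + 815 + 695 = 3205

3205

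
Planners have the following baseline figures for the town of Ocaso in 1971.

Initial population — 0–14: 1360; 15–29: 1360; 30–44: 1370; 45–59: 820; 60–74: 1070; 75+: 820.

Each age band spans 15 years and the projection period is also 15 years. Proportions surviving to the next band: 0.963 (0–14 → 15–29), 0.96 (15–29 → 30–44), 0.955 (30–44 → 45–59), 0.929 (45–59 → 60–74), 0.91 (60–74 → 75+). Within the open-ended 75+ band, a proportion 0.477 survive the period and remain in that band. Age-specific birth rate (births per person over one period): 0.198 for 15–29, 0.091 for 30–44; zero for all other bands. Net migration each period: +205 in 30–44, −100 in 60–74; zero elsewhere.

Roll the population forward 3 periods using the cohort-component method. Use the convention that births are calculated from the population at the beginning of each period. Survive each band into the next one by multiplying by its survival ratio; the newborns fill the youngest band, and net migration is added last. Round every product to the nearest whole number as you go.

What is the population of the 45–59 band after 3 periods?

Numbering the bands 1..6 from youngest to oldest:
Period 1.
Births: 1360 × 0.198 = 269  |  1370 × 0.091 = 125 ⇒ total 394
Band 2: 1360 × 0.963 = 1310
Band 3: 1360 × 0.96 = 1306
Band 4: 1370 × 0.955 = 1308
Band 5: 820 × 0.929 = 762
Band 6: 1070 × 0.91 + 820 × 0.477 = 974 + 391 = 1365
Net migration: Band 3 + 205 → 1511; Band 5 − 100 → 662
Population now: 0–14=394, 15–29=1310, 30–44=1511, 45–59=1308, 60–74=662, 75+=1365
Period 2.
Births: 1310 × 0.198 = 259  |  1511 × 0.091 = 138 ⇒ total 397
Band 2: 394 × 0.963 = 379
Band 3: 1310 × 0.96 = 1258
Band 4: 1511 × 0.955 = 1443
Band 5: 1308 × 0.929 = 1215
Band 6: 662 × 0.91 + 1365 × 0.477 = 602 + 651 = 1253
Net migration: Band 3 + 205 → 1463; Band 5 − 100 → 1115
Population now: 0–14=397, 15–29=379, 30–44=1463, 45–59=1443, 60–74=1115, 75+=1253
Period 3.
Births: 379 × 0.198 = 75  |  1463 × 0.091 = 133 ⇒ total 208
Band 2: 397 × 0.963 = 382
Band 3: 379 × 0.96 = 364
Band 4: 1463 × 0.955 = 1397
Band 5: 1443 × 0.929 = 1341
Band 6: 1115 × 0.91 + 1253 × 0.477 = 1015 + 598 = 1613
Net migration: Band 3 + 205 → 569; Band 5 − 100 → 1241
Population now: 0–14=208, 15–29=382, 30–44=569, 45–59=1397, 60–74=1241, 75+=1613

1397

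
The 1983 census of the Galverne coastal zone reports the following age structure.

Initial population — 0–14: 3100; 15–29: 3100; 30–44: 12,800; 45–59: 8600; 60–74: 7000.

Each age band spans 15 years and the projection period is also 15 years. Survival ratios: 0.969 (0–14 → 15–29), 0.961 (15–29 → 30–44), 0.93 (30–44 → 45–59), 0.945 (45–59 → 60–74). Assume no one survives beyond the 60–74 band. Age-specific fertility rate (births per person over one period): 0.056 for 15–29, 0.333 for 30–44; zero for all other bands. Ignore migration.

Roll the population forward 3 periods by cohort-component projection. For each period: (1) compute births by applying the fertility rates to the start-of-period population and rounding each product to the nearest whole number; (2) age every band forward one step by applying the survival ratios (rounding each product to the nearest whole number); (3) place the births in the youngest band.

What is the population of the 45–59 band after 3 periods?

2685

Numbering the groups 1..5 from youngest to oldest:
— Period 1 —
Births: 3100 × 0.056 = 174 ; 12800 × 0.333 = 4262 ⇒ total 4436
Group 2: 3100 × 0.969 = 3004
Group 3: 3100 × 0.961 = 2979
Group 4: 12800 × 0.93 = 11904
Group 5: 8600 × 0.945 = 8127
Population now: 0–14=4436, 15–29=3004, 30–44=2979, 45–59=11904, 60–74=8127
— Period 2 —
Births: 3004 × 0.056 = 168 ; 2979 × 0.333 = 992 ⇒ total 1160
Group 2: 4436 × 0.969 = 4298
Group 3: 3004 × 0.961 = 2887
Group 4: 2979 × 0.93 = 2770
Group 5: 11904 × 0.945 = 11249
Population now: 0–14=1160, 15–29=4298, 30–44=2887, 45–59=2770, 60–74=11249
— Period 3 —
Births: 4298 × 0.056 = 241 ; 2887 × 0.333 = 961 ⇒ total 1202
Group 2: 1160 × 0.969 = 1124
Group 3: 4298 × 0.961 = 4130
Group 4: 2887 × 0.93 = 2685
Group 5: 2770 × 0.945 = 2618
Population now: 0–14=1202, 15–29=1124, 30–44=4130, 45–59=2685, 60–74=2618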